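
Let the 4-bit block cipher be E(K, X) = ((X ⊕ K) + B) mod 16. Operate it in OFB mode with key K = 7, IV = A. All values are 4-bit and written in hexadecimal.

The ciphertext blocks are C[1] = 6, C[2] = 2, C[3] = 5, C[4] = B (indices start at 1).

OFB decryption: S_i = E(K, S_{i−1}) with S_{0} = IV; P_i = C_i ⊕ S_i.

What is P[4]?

P[4] = 1

P[1]: S = E(K, A) = 8; 6 ⊕ 8 = E.
P[2]: S = E(K, 8) = A; 2 ⊕ A = 8.
P[3]: S = E(K, A) = 8; 5 ⊕ 8 = D.
P[4]: S = E(K, 8) = A; B ⊕ A = 1.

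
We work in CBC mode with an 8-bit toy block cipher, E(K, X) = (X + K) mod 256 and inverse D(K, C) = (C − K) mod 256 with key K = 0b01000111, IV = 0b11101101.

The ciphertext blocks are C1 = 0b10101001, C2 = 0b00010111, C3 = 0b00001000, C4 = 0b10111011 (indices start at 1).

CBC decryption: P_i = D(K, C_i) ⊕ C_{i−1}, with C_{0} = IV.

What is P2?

P2: D(K, 0b00010111) = 0b11010000; 0b11010000 ⊕ 0b10101001 = 0b01111001.

P2 = 0b01111001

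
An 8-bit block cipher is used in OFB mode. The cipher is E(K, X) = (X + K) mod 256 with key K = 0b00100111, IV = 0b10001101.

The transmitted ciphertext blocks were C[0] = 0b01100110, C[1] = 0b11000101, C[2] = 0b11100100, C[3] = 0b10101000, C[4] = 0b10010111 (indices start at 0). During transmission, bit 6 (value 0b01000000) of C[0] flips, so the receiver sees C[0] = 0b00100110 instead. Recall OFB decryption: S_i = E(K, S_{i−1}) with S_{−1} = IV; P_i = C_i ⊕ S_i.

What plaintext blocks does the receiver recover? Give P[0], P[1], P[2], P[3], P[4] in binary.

P[0] = 0b10010010, P[1] = 0b00011110, P[2] = 0b11100110, P[3] = 0b10000001, P[4] = 0b11000111

Only C[0] changed, to 0b00100110. In OFB, a change in C_i flips the same bit in P_i only; the keystream is unaffected. Decrypting the received ciphertext:
P[0]: S = E(K, 0b10001101) = 0b10110100; 0b00100110 ⊕ 0b10110100 = 0b10010010.
P[1]: S = E(K, 0b10110100) = 0b11011011; 0b11000101 ⊕ 0b11011011 = 0b00011110.
P[2]: S = E(K, 0b11011011) = 0b00000010; 0b11100100 ⊕ 0b00000010 = 0b11100110.
P[3]: S = E(K, 0b00000010) = 0b00101001; 0b10101000 ⊕ 0b00101001 = 0b10000001.
P[4]: S = E(K, 0b00101001) = 0b01010000; 0b10010111 ⊕ 0b01010000 = 0b11000111.
Blocks that differ from the original plaintext: P[0].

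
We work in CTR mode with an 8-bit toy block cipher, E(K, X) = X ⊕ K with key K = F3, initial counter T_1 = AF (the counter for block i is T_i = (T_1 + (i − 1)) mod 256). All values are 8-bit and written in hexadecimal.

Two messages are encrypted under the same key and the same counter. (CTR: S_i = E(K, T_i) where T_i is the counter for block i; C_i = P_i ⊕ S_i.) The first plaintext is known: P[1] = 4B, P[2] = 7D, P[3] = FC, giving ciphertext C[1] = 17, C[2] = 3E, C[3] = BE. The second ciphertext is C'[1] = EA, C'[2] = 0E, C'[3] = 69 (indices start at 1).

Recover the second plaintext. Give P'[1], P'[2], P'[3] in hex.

P'[1] = B6, P'[2] = 4D, P'[3] = 2B

In CTR with a reused counter, both messages share the same keystream S_i, so C_i ⊕ C'_i = P_i ⊕ P'_i and thus P'_i = P_i ⊕ C_i ⊕ C'_i.
P'[1]: 4B ⊕ 17 ⊕ EA = B6.
P'[2]: 7D ⊕ 3E ⊕ 0E = 4D.
P'[3]: FC ⊕ BE ⊕ 69 = 2B.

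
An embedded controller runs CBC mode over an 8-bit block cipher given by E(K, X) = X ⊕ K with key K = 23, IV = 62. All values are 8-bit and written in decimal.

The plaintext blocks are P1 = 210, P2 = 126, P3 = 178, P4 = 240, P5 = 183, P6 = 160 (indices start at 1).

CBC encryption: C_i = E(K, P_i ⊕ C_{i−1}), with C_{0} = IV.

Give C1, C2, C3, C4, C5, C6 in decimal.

C1: P1 ⊕ 62 = 236; E(K, 236) = 251.
C2: P2 ⊕ 251 = 133; E(K, 133) = 146.
C3: P3 ⊕ 146 = 32; E(K, 32) = 55.
C4: P4 ⊕ 55 = 199; E(K, 199) = 208.
C5: P5 ⊕ 208 = 103; E(K, 103) = 112.
C6: P6 ⊕ 112 = 208; E(K, 208) = 199.

C1 = 251, C2 = 146, C3 = 55, C4 = 208, C5 = 112, C6 = 199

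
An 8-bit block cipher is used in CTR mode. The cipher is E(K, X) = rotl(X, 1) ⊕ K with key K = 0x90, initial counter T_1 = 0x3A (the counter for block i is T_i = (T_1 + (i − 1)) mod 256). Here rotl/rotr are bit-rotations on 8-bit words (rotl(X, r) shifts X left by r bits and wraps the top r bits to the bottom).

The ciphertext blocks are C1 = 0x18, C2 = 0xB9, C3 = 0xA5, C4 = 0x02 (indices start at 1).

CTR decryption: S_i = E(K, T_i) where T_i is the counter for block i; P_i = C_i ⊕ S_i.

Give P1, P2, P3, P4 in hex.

P1: T = 0x3A, S = E(K, T) = 0xE4; 0x18 ⊕ 0xE4 = 0xFC.
P2: T = 0x3B, S = E(K, T) = 0xE6; 0xB9 ⊕ 0xE6 = 0x5F.
P3: T = 0x3C, S = E(K, T) = 0xE8; 0xA5 ⊕ 0xE8 = 0x4D.
P4: T = 0x3D, S = E(K, T) = 0xEA; 0x02 ⊕ 0xEA = 0xE8.

P1 = 0xFC, P2 = 0x5F, P3 = 0x4D, P4 = 0xE8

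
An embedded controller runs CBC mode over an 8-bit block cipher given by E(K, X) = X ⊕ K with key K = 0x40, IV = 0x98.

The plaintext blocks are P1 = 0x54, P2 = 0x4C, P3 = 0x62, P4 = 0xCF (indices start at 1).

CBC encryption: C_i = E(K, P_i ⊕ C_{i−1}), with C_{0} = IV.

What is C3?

C1: P1 ⊕ 0x98 = 0xCC; E(K, 0xCC) = 0x8C.
C2: P2 ⊕ 0x8C = 0xC0; E(K, 0xC0) = 0x80.
C3: P3 ⊕ 0x80 = 0xE2; E(K, 0xE2) = 0xA2.

C3 = 0xA2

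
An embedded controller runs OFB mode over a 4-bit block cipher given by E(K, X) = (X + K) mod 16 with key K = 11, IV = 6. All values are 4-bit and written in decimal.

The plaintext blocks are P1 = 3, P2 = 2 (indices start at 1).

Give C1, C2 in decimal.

OFB encryption: S_i = E(K, S_{i−1}) with S_{0} = IV; C_i = P_i ⊕ S_i.
C1: S = E(K, 6) = 1; 3 ⊕ 1 = 2.
C2: S = E(K, 1) = 12; 2 ⊕ 12 = 14.

C1 = 2, C2 = 14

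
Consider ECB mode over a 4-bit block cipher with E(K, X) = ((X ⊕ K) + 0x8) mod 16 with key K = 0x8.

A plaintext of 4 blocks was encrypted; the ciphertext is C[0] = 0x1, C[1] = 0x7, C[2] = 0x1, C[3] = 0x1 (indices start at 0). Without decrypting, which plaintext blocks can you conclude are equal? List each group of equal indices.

ECB encrypts each block independently with the same key, so equal ciphertext blocks imply equal plaintext blocks.
C[0] = C[2] = C[3] = 0x1, so P[0] = P[2] = P[3].

P[0] = P[2] = P[3]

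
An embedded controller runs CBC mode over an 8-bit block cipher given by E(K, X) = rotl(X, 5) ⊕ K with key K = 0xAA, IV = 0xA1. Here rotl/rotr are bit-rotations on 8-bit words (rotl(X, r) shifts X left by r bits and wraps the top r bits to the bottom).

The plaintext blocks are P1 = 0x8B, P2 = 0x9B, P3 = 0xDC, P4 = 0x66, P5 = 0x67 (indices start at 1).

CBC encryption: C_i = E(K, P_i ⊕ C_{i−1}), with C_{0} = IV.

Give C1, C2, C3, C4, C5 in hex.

C1: P1 ⊕ 0xA1 = 0x2A; E(K, 0x2A) = 0xEF.
C2: P2 ⊕ 0xEF = 0x74; E(K, 0x74) = 0x24.
C3: P3 ⊕ 0x24 = 0xF8; E(K, 0xF8) = 0xB5.
C4: P4 ⊕ 0xB5 = 0xD3; E(K, 0xD3) = 0xD0.
C5: P5 ⊕ 0xD0 = 0xB7; E(K, 0xB7) = 0x5C.

C1 = 0xEF, C2 = 0x24, C3 = 0xB5, C4 = 0xD0, C5 = 0x5C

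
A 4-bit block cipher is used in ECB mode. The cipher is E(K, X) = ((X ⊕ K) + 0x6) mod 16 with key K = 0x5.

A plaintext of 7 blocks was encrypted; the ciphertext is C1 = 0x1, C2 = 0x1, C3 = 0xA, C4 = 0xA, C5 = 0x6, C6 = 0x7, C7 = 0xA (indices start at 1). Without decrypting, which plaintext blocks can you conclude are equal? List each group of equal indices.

P1 = P2; P3 = P4 = P7

ECB encrypts each block independently with the same key, so equal ciphertext blocks imply equal plaintext blocks.
C1 = C2 = 0x1, so P1 = P2.
C3 = C4 = C7 = 0xA, so P3 = P4 = P7.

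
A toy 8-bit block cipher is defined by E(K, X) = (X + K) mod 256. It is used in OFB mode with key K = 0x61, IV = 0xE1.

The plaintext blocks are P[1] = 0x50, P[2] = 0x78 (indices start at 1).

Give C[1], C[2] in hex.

C[1] = 0x12, C[2] = 0xDB

OFB encryption: S_i = E(K, S_{i−1}) with S_{0} = IV; C_i = P_i ⊕ S_i.
C[1]: S = E(K, 0xE1) = 0x42; 0x50 ⊕ 0x42 = 0x12.
C[2]: S = E(K, 0x42) = 0xA3; 0x78 ⊕ 0xA3 = 0xDB.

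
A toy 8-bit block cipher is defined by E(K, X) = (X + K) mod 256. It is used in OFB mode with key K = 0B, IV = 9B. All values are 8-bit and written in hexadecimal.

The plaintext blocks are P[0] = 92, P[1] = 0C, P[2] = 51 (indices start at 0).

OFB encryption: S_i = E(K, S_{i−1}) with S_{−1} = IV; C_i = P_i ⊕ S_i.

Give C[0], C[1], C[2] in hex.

C[0]: S = E(K, 9B) = A6; 92 ⊕ A6 = 34.
C[1]: S = E(K, A6) = B1; 0C ⊕ B1 = BD.
C[2]: S = E(K, B1) = BC; 51 ⊕ BC = ED.

C[0] = 34, C[1] = BD, C[2] = ED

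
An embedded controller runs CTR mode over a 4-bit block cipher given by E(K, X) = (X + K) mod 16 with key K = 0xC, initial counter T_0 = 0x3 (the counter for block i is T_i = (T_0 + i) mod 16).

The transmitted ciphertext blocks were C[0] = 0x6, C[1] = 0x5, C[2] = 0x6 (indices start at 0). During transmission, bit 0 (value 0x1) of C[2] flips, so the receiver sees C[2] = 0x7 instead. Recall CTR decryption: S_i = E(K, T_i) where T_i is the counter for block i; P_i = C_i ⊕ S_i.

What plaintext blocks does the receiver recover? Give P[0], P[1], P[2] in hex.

P[0] = 0x9, P[1] = 0x5, P[2] = 0x6

Only C[2] changed, to 0x7. In CTR, a change in C_i flips the same bit in P_i only; the keystream is unaffected. Decrypting the received ciphertext:
P[0]: T = 0x3, S = E(K, T) = 0xF; 0x6 ⊕ 0xF = 0x9.
P[1]: T = 0x4, S = E(K, T) = 0x0; 0x5 ⊕ 0x0 = 0x5.
P[2]: T = 0x5, S = E(K, T) = 0x1; 0x7 ⊕ 0x1 = 0x6.
Blocks that differ from the original plaintext: P[2].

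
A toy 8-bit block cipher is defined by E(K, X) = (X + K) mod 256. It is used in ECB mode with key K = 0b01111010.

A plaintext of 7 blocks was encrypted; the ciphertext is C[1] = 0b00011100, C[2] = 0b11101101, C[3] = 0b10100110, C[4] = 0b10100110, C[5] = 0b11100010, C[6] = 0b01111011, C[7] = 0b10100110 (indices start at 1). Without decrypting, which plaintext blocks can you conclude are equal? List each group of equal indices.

P[3] = P[4] = P[7]

ECB encrypts each block independently with the same key, so equal ciphertext blocks imply equal plaintext blocks.
C[3] = C[4] = C[7] = 0b10100110, so P[3] = P[4] = P[7].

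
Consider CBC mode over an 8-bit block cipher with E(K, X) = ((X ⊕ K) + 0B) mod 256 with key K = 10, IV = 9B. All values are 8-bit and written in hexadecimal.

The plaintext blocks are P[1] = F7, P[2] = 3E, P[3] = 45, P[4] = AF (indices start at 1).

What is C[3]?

CBC encryption: C_i = E(K, P_i ⊕ C_{i−1}), with C_{0} = IV.
C[1]: P[1] ⊕ 9B = 6C; E(K, 6C) = 87.
C[2]: P[2] ⊕ 87 = B9; E(K, B9) = B4.
C[3]: P[3] ⊕ B4 = F1; E(K, F1) = EC.

C[3] = EC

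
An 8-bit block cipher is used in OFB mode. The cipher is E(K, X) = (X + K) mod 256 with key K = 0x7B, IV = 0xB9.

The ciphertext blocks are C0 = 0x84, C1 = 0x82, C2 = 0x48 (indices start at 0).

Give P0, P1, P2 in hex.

OFB decryption: S_i = E(K, S_{i−1}) with S_{−1} = IV; P_i = C_i ⊕ S_i.
P0: S = E(K, 0xB9) = 0x34; 0x84 ⊕ 0x34 = 0xB0.
P1: S = E(K, 0x34) = 0xAF; 0x82 ⊕ 0xAF = 0x2D.
P2: S = E(K, 0xAF) = 0x2A; 0x48 ⊕ 0x2A = 0x62.

P0 = 0xB0, P1 = 0x2D, P2 = 0x62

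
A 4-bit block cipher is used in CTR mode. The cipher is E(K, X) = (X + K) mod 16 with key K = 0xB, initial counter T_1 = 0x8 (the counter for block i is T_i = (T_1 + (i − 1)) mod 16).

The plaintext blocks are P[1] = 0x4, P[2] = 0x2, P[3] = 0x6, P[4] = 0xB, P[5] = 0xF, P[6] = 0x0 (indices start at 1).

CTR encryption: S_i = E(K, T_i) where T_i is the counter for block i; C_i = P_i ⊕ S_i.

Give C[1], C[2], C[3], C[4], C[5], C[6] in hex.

C[1]: T = 0x8, S = E(K, T) = 0x3; 0x4 ⊕ 0x3 = 0x7.
C[2]: T = 0x9, S = E(K, T) = 0x4; 0x2 ⊕ 0x4 = 0x6.
C[3]: T = 0xA, S = E(K, T) = 0x5; 0x6 ⊕ 0x5 = 0x3.
C[4]: T = 0xB, S = E(K, T) = 0x6; 0xB ⊕ 0x6 = 0xD.
C[5]: T = 0xC, S = E(K, T) = 0x7; 0xF ⊕ 0x7 = 0x8.
C[6]: T = 0xD, S = E(K, T) = 0x8; 0x0 ⊕ 0x8 = 0x8.

C[1] = 0x7, C[2] = 0x6, C[3] = 0x3, C[4] = 0xD, C[5] = 0x8, C[6] = 0x8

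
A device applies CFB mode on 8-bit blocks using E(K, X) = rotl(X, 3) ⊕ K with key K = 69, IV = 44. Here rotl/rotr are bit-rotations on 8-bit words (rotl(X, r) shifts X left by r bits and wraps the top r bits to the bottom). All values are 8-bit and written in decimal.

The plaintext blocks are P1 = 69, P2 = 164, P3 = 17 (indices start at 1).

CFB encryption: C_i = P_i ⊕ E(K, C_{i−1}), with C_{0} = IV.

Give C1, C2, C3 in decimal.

C1 = 97, C2 = 234, C3 = 3

C1: E(K, 44) = 36; 69 ⊕ 36 = 97.
C2: E(K, 97) = 78; 164 ⊕ 78 = 234.
C3: E(K, 234) = 18; 17 ⊕ 18 = 3.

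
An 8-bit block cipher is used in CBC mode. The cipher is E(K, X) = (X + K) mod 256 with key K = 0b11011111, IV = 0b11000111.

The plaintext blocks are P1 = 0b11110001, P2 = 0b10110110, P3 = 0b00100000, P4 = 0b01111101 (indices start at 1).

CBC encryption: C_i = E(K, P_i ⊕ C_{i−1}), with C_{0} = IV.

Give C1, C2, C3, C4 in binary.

C1: P1 ⊕ 0b11000111 = 0b00110110; E(K, 0b00110110) = 0b00010101.
C2: P2 ⊕ 0b00010101 = 0b10100011; E(K, 0b10100011) = 0b10000010.
C3: P3 ⊕ 0b10000010 = 0b10100010; E(K, 0b10100010) = 0b10000001.
C4: P4 ⊕ 0b10000001 = 0b11111100; E(K, 0b11111100) = 0b11011011.

C1 = 0b00010101, C2 = 0b10000010, C3 = 0b10000001, C4 = 0b11011011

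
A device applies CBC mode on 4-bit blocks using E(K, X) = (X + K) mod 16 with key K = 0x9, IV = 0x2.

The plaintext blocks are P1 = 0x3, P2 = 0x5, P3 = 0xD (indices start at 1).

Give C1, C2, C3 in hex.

CBC encryption: C_i = E(K, P_i ⊕ C_{i−1}), with C_{0} = IV.
C1: P1 ⊕ 0x2 = 0x1; E(K, 0x1) = 0xA.
C2: P2 ⊕ 0xA = 0xF; E(K, 0xF) = 0x8.
C3: P3 ⊕ 0x8 = 0x5; E(K, 0x5) = 0xE.

C1 = 0xA, C2 = 0x8, C3 = 0xE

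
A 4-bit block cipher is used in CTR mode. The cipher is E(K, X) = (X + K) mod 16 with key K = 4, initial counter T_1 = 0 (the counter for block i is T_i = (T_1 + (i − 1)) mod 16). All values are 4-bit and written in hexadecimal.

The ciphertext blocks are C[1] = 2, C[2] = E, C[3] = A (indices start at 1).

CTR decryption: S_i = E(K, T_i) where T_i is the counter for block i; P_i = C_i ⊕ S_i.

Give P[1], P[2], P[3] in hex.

P[1] = 6, P[2] = B, P[3] = C

P[1]: T = 0, S = E(K, T) = 4; 2 ⊕ 4 = 6.
P[2]: T = 1, S = E(K, T) = 5; E ⊕ 5 = B.
P[3]: T = 2, S = E(K, T) = 6; A ⊕ 6 = C.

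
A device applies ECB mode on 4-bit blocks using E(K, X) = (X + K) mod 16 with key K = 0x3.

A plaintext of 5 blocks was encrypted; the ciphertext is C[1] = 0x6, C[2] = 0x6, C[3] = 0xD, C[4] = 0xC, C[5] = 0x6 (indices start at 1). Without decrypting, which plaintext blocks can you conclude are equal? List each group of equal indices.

ECB encrypts each block independently with the same key, so equal ciphertext blocks imply equal plaintext blocks.
C[1] = C[2] = C[5] = 0x6, so P[1] = P[2] = P[5].

P[1] = P[2] = P[5]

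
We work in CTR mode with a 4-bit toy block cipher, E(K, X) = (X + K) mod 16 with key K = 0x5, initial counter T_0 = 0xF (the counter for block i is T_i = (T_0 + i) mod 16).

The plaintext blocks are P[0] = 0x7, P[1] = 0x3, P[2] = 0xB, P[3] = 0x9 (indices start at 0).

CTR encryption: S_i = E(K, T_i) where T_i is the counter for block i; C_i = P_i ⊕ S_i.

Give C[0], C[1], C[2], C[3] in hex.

C[0]: T = 0xF, S = E(K, T) = 0x4; 0x7 ⊕ 0x4 = 0x3.
C[1]: T = 0x0, S = E(K, T) = 0x5; 0x3 ⊕ 0x5 = 0x6.
C[2]: T = 0x1, S = E(K, T) = 0x6; 0xB ⊕ 0x6 = 0xD.
C[3]: T = 0x2, S = E(K, T) = 0x7; 0x9 ⊕ 0x7 = 0xE.

C[0] = 0x3, C[1] = 0x6, C[2] = 0xD, C[3] = 0xE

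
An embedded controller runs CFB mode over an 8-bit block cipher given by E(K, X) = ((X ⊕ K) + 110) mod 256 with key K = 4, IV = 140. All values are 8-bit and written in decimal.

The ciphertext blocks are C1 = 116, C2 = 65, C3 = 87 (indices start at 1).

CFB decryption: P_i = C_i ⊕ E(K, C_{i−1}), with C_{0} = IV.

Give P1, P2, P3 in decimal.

P1: E(K, 140) = 246; 116 ⊕ 246 = 130.
P2: E(K, 116) = 222; 65 ⊕ 222 = 159.
P3: E(K, 65) = 179; 87 ⊕ 179 = 228.

P1 = 130, P2 = 159, P3 = 228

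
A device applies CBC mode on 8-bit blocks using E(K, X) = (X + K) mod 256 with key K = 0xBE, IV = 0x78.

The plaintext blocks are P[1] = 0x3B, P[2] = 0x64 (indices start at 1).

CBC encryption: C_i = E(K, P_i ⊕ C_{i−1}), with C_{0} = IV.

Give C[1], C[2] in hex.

C[1] = 0x01, C[2] = 0x23

C[1]: P[1] ⊕ 0x78 = 0x43; E(K, 0x43) = 0x01.
C[2]: P[2] ⊕ 0x01 = 0x65; E(K, 0x65) = 0x23.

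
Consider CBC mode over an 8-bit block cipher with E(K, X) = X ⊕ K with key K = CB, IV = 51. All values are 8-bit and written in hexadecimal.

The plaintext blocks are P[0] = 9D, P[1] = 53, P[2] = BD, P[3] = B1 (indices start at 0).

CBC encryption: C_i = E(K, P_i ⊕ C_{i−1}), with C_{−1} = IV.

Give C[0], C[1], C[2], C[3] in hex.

C[0] = 07, C[1] = 9F, C[2] = E9, C[3] = 93

C[0]: P[0] ⊕ 51 = CC; E(K, CC) = 07.
C[1]: P[1] ⊕ 07 = 54; E(K, 54) = 9F.
C[2]: P[2] ⊕ 9F = 22; E(K, 22) = E9.
C[3]: P[3] ⊕ E9 = 58; E(K, 58) = 93.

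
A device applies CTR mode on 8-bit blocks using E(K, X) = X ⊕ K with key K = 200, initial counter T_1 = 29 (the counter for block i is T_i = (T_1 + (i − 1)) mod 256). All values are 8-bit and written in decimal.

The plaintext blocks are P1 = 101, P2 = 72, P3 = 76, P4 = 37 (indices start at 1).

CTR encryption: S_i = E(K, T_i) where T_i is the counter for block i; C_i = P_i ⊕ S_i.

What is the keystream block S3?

215

C1: T = 29, S = E(K, T) = 213; 101 ⊕ 213 = 176.
C2: T = 30, S = E(K, T) = 214; 72 ⊕ 214 = 158.
C3: T = 31, S = E(K, T) = 215; 76 ⊕ 215 = 155.
So S3 = 215.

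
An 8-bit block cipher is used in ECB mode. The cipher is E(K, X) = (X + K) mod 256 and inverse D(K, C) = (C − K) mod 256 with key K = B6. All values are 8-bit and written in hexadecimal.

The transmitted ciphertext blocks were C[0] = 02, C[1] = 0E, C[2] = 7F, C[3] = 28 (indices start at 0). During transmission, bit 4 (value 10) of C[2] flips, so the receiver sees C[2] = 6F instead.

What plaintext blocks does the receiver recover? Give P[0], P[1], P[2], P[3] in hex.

ECB decryption: P_i = D(K, C_i).
Only C[2] changed, to 6F. In ECB, a change in C_i affects only P_i. Decrypting the received ciphertext:
P[0]: D(K, 02) = 4C.
P[1]: D(K, 0E) = 58.
P[2]: D(K, 6F) = B9.
P[3]: D(K, 28) = 72.
Blocks that differ from the original plaintext: P[2].

P[0] = 4C, P[1] = 58, P[2] = B9, P[3] = 72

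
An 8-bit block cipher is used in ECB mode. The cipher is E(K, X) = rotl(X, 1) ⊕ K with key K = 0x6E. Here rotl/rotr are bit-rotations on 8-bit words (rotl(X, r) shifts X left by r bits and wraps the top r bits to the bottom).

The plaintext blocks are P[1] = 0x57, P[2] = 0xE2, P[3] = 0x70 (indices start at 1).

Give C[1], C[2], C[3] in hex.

ECB encryption: C_i = E(K, P_i).
C[1]: E(K, 0x57) = 0xC0.
C[2]: E(K, 0xE2) = 0xAB.
C[3]: E(K, 0x70) = 0x8E.

C[1] = 0xC0, C[2] = 0xAB, C[3] = 0x8E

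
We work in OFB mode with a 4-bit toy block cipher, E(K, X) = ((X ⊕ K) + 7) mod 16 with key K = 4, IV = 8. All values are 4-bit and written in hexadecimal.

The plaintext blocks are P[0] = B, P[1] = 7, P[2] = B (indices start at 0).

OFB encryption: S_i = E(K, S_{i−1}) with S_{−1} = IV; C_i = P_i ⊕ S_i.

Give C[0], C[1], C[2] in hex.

C[0]: S = E(K, 8) = 3; B ⊕ 3 = 8.
C[1]: S = E(K, 3) = E; 7 ⊕ E = 9.
C[2]: S = E(K, E) = 1; B ⊕ 1 = A.

C[0] = 8, C[1] = 9, C[2] = A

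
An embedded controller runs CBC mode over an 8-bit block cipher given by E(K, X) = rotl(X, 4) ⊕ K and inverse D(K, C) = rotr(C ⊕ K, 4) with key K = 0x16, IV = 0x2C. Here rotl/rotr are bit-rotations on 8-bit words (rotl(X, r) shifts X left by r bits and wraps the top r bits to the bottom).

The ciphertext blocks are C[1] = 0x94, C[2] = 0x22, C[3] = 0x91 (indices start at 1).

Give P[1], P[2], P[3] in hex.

CBC decryption: P_i = D(K, C_i) ⊕ C_{i−1}, with C_{0} = IV.
P[1]: D(K, 0x94) = 0x28; 0x28 ⊕ 0x2C = 0x04.
P[2]: D(K, 0x22) = 0x43; 0x43 ⊕ 0x94 = 0xD7.
P[3]: D(K, 0x91) = 0x78; 0x78 ⊕ 0x22 = 0x5A.

P[1] = 0x04, P[2] = 0xD7, P[3] = 0x5A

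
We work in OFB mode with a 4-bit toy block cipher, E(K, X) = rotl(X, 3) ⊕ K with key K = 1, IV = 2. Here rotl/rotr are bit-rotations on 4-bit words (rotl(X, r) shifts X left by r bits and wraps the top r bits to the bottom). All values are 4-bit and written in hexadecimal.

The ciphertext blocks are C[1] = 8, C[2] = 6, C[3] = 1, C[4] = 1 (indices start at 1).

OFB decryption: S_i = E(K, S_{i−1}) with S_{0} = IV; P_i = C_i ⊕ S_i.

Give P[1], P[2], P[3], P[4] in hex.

P[1] = 8, P[2] = 7, P[3] = 8, P[4] = C

P[1]: S = E(K, 2) = 0; 8 ⊕ 0 = 8.
P[2]: S = E(K, 0) = 1; 6 ⊕ 1 = 7.
P[3]: S = E(K, 1) = 9; 1 ⊕ 9 = 8.
P[4]: S = E(K, 9) = D; 1 ⊕ D = C.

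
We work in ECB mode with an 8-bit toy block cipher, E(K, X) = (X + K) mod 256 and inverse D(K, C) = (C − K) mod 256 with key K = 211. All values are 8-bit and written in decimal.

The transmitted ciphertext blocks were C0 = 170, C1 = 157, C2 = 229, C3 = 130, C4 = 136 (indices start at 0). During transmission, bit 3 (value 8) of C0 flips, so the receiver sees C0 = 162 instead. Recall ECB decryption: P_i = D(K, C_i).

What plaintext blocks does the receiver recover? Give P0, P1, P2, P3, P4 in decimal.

P0 = 207, P1 = 202, P2 = 18, P3 = 175, P4 = 181

Only C0 changed, to 162. In ECB, a change in C_i affects only P_i. Decrypting the received ciphertext:
P0: D(K, 162) = 207.
P1: D(K, 157) = 202.
P2: D(K, 229) = 18.
P3: D(K, 130) = 175.
P4: D(K, 136) = 181.
Blocks that differ from the original plaintext: P0.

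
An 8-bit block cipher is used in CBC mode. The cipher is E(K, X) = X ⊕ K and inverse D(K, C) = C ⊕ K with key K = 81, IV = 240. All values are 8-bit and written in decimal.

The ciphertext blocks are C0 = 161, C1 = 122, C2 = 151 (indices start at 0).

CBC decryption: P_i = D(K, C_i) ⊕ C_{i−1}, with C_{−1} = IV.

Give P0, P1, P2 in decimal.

P0: D(K, 161) = 240; 240 ⊕ 240 = 0.
P1: D(K, 122) = 43; 43 ⊕ 161 = 138.
P2: D(K, 151) = 198; 198 ⊕ 122 = 188.

P0 = 0, P1 = 138, P2 = 188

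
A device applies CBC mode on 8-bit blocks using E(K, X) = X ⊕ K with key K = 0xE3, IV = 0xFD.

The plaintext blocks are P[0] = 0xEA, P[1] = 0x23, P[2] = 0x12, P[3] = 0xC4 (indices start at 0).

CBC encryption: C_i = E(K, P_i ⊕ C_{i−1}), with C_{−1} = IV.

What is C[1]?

C[0]: P[0] ⊕ 0xFD = 0x17; E(K, 0x17) = 0xF4.
C[1]: P[1] ⊕ 0xF4 = 0xD7; E(K, 0xD7) = 0x34.

C[1] = 0x34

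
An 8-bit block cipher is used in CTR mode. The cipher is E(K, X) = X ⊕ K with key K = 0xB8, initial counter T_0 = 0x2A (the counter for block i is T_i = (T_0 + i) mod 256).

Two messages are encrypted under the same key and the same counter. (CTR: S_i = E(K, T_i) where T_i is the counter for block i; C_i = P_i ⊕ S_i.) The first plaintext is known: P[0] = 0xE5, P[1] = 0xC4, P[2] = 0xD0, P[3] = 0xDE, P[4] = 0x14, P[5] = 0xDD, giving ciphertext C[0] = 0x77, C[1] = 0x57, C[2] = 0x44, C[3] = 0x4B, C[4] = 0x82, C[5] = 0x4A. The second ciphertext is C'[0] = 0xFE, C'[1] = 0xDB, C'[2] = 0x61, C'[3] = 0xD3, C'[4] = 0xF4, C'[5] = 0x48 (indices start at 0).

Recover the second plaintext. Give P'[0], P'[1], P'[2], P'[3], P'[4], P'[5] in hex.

P'[0] = 0x6C, P'[1] = 0x48, P'[2] = 0xF5, P'[3] = 0x46, P'[4] = 0x62, P'[5] = 0xDF

In CTR with a reused counter, both messages share the same keystream S_i, so C_i ⊕ C'_i = P_i ⊕ P'_i and thus P'_i = P_i ⊕ C_i ⊕ C'_i.
P'[0]: 0xE5 ⊕ 0x77 ⊕ 0xFE = 0x6C.
P'[1]: 0xC4 ⊕ 0x57 ⊕ 0xDB = 0x48.
P'[2]: 0xD0 ⊕ 0x44 ⊕ 0x61 = 0xF5.
P'[3]: 0xDE ⊕ 0x4B ⊕ 0xD3 = 0x46.
P'[4]: 0x14 ⊕ 0x82 ⊕ 0xF4 = 0x62.
P'[5]: 0xDD ⊕ 0x4A ⊕ 0x48 = 0xDF.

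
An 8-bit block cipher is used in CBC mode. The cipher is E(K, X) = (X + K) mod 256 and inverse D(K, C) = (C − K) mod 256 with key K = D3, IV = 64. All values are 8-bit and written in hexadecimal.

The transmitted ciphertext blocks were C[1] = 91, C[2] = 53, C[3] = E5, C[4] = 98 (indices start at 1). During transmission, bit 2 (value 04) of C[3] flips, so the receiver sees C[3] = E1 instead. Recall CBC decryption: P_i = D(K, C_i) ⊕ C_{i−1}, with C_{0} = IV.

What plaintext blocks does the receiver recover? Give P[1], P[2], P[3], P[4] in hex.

Only C[3] changed, to E1. In CBC, a change in C_i garbles P_i and flips the same bit in P_{i+1}. Decrypting the received ciphertext:
P[1]: D(K, 91) = BE; BE ⊕ 64 = DA.
P[2]: D(K, 53) = 80; 80 ⊕ 91 = 11.
P[3]: D(K, E1) = 0E; 0E ⊕ 53 = 5D.
P[4]: D(K, 98) = C5; C5 ⊕ E1 = 24.
Blocks that differ from the original plaintext: P[3], P[4].

P[1] = DA, P[2] = 11, P[3] = 5D, P[4] = 24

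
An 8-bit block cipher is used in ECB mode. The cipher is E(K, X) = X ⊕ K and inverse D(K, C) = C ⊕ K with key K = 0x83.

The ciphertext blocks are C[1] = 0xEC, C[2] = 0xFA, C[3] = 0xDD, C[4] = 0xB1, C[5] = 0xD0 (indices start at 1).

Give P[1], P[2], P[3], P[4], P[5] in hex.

P[1] = 0x6F, P[2] = 0x79, P[3] = 0x5E, P[4] = 0x32, P[5] = 0x53

ECB decryption: P_i = D(K, C_i).
P[1]: D(K, 0xEC) = 0x6F.
P[2]: D(K, 0xFA) = 0x79.
P[3]: D(K, 0xDD) = 0x5E.
P[4]: D(K, 0xB1) = 0x32.
P[5]: D(K, 0xD0) = 0x53.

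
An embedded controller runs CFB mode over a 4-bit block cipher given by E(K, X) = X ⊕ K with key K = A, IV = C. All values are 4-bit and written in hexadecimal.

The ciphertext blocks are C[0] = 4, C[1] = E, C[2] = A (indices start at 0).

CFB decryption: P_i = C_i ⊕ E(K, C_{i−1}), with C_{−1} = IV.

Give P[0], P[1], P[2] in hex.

P[0]: E(K, C) = 6; 4 ⊕ 6 = 2.
P[1]: E(K, 4) = E; E ⊕ E = 0.
P[2]: E(K, E) = 4; A ⊕ 4 = E.

P[0] = 2, P[1] = 0, P[2] = E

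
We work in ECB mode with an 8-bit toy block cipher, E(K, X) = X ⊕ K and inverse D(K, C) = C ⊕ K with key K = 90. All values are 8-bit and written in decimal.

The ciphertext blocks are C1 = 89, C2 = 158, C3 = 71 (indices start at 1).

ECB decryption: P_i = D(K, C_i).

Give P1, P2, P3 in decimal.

P1: D(K, 89) = 3.
P2: D(K, 158) = 196.
P3: D(K, 71) = 29.

P1 = 3, P2 = 196, P3 = 29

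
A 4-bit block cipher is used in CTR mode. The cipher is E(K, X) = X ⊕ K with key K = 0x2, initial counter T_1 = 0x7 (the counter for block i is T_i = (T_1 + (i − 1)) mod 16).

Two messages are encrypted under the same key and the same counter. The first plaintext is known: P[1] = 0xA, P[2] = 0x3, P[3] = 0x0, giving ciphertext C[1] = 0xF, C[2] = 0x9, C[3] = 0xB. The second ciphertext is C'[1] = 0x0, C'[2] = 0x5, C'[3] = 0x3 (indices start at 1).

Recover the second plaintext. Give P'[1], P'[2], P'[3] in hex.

In CTR with a reused counter, both messages share the same keystream S_i, so C_i ⊕ C'_i = P_i ⊕ P'_i and thus P'_i = P_i ⊕ C_i ⊕ C'_i.
P'[1]: 0xA ⊕ 0xF ⊕ 0x0 = 0x5.
P'[2]: 0x3 ⊕ 0x9 ⊕ 0x5 = 0xF.
P'[3]: 0x0 ⊕ 0xB ⊕ 0x3 = 0x8.

P'[1] = 0x5, P'[2] = 0xF, P'[3] = 0x8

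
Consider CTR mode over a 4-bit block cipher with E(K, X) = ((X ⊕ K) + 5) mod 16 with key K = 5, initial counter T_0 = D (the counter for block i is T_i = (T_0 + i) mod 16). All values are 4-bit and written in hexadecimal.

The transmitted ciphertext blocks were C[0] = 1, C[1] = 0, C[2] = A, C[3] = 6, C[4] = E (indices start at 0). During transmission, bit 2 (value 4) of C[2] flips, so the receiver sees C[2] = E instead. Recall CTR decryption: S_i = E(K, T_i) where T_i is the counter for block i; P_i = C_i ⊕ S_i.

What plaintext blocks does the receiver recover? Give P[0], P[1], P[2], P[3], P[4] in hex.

P[0] = C, P[1] = 0, P[2] = 1, P[3] = C, P[4] = 7

Only C[2] changed, to E. In CTR, a change in C_i flips the same bit in P_i only; the keystream is unaffected. Decrypting the received ciphertext:
P[0]: T = D, S = E(K, T) = D; 1 ⊕ D = C.
P[1]: T = E, S = E(K, T) = 0; 0 ⊕ 0 = 0.
P[2]: T = F, S = E(K, T) = F; E ⊕ F = 1.
P[3]: T = 0, S = E(K, T) = A; 6 ⊕ A = C.
P[4]: T = 1, S = E(K, T) = 9; E ⊕ 9 = 7.
Blocks that differ from the original plaintext: P[2].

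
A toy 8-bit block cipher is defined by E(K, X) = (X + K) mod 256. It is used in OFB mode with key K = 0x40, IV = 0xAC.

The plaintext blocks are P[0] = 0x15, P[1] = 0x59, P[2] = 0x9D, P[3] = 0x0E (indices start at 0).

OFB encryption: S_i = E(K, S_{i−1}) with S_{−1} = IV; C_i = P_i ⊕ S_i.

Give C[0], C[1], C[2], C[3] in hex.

C[0]: S = E(K, 0xAC) = 0xEC; 0x15 ⊕ 0xEC = 0xF9.
C[1]: S = E(K, 0xEC) = 0x2C; 0x59 ⊕ 0x2C = 0x75.
C[2]: S = E(K, 0x2C) = 0x6C; 0x9D ⊕ 0x6C = 0xF1.
C[3]: S = E(K, 0x6C) = 0xAC; 0x0E ⊕ 0xAC = 0xA2.

C[0] = 0xF9, C[1] = 0x75, C[2] = 0xF1, C[3] = 0xA2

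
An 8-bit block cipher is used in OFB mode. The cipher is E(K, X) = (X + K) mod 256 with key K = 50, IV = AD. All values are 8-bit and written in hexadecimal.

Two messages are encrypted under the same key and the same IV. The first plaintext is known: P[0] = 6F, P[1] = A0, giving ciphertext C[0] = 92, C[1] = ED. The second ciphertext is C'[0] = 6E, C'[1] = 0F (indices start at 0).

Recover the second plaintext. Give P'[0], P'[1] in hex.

In OFB with a reused IV, both messages share the same keystream S_i, so C_i ⊕ C'_i = P_i ⊕ P'_i and thus P'_i = P_i ⊕ C_i ⊕ C'_i.
P'[0]: 6F ⊕ 92 ⊕ 6E = 93.
P'[1]: A0 ⊕ ED ⊕ 0F = 42.

P'[0] = 93, P'[1] = 42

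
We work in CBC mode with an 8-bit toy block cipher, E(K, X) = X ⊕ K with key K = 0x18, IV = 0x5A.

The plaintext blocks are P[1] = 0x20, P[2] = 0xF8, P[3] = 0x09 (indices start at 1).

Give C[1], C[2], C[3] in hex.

CBC encryption: C_i = E(K, P_i ⊕ C_{i−1}), with C_{0} = IV.
C[1]: P[1] ⊕ 0x5A = 0x7A; E(K, 0x7A) = 0x62.
C[2]: P[2] ⊕ 0x62 = 0x9A; E(K, 0x9A) = 0x82.
C[3]: P[3] ⊕ 0x82 = 0x8B; E(K, 0x8B) = 0x93.

C[1] = 0x62, C[2] = 0x82, C[3] = 0x93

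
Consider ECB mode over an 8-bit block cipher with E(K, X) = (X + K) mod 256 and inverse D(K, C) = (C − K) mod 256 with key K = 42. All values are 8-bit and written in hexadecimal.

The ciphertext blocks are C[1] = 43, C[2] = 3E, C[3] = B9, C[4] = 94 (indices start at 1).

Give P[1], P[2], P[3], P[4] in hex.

ECB decryption: P_i = D(K, C_i).
P[1]: D(K, 43) = 01.
P[2]: D(K, 3E) = FC.
P[3]: D(K, B9) = 77.
P[4]: D(K, 94) = 52.

P[1] = 01, P[2] = FC, P[3] = 77, P[4] = 52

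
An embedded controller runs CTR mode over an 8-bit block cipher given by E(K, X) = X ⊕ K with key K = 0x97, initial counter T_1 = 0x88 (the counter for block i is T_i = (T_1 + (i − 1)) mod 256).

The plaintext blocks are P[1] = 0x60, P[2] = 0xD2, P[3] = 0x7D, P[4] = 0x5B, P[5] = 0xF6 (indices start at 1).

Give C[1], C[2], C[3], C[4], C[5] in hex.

CTR encryption: S_i = E(K, T_i) where T_i is the counter for block i; C_i = P_i ⊕ S_i.
C[1]: T = 0x88, S = E(K, T) = 0x1F; 0x60 ⊕ 0x1F = 0x7F.
C[2]: T = 0x89, S = E(K, T) = 0x1E; 0xD2 ⊕ 0x1E = 0xCC.
C[3]: T = 0x8A, S = E(K, T) = 0x1D; 0x7D ⊕ 0x1D = 0x60.
C[4]: T = 0x8B, S = E(K, T) = 0x1C; 0x5B ⊕ 0x1C = 0x47.
C[5]: T = 0x8C, S = E(K, T) = 0x1B; 0xF6 ⊕ 0x1B = 0xED.

C[1] = 0x7F, C[2] = 0xCC, C[3] = 0x60, C[4] = 0x47, C[5] = 0xED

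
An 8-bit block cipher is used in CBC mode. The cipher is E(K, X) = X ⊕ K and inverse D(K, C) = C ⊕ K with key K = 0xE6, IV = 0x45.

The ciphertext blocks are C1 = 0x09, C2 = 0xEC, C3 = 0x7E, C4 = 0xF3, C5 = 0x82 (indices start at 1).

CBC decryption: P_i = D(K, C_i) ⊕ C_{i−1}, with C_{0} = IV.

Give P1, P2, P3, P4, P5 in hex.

P1 = 0xAA, P2 = 0x03, P3 = 0x74, P4 = 0x6B, P5 = 0x97

P1: D(K, 0x09) = 0xEF; 0xEF ⊕ 0x45 = 0xAA.
P2: D(K, 0xEC) = 0x0A; 0x0A ⊕ 0x09 = 0x03.
P3: D(K, 0x7E) = 0x98; 0x98 ⊕ 0xEC = 0x74.
P4: D(K, 0xF3) = 0x15; 0x15 ⊕ 0x7E = 0x6B.
P5: D(K, 0x82) = 0x64; 0x64 ⊕ 0xF3 = 0x97.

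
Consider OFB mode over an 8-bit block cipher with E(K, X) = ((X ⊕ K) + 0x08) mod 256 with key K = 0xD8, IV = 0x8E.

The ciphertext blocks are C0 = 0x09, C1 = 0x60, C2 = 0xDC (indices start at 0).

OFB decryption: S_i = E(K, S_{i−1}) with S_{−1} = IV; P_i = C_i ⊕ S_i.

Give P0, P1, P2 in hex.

P0 = 0x57, P1 = 0xEE, P2 = 0x82

P0: S = E(K, 0x8E) = 0x5E; 0x09 ⊕ 0x5E = 0x57.
P1: S = E(K, 0x5E) = 0x8E; 0x60 ⊕ 0x8E = 0xEE.
P2: S = E(K, 0x8E) = 0x5E; 0xDC ⊕ 0x5E = 0x82.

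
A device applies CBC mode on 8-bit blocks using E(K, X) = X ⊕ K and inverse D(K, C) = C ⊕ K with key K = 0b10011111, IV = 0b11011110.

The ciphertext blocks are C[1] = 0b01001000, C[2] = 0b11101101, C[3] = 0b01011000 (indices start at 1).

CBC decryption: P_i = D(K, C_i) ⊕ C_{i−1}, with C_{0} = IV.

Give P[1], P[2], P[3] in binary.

P[1]: D(K, 0b01001000) = 0b11010111; 0b11010111 ⊕ 0b11011110 = 0b00001001.
P[2]: D(K, 0b11101101) = 0b01110010; 0b01110010 ⊕ 0b01001000 = 0b00111010.
P[3]: D(K, 0b01011000) = 0b11000111; 0b11000111 ⊕ 0b11101101 = 0b00101010.

P[1] = 0b00001001, P[2] = 0b00111010, P[3] = 0b00101010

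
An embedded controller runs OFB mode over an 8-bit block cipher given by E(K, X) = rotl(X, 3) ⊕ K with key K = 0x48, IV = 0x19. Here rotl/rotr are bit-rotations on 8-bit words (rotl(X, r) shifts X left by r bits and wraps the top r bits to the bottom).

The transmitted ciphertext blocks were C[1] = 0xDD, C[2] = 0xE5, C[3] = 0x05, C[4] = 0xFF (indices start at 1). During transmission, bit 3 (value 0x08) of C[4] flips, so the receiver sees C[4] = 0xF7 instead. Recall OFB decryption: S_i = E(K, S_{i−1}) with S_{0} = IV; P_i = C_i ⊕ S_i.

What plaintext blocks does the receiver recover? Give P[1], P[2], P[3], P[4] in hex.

P[1] = 0x5D, P[2] = 0xA9, P[3] = 0x2F, P[4] = 0xEE

Only C[4] changed, to 0xF7. In OFB, a change in C_i flips the same bit in P_i only; the keystream is unaffected. Decrypting the received ciphertext:
P[1]: S = E(K, 0x19) = 0x80; 0xDD ⊕ 0x80 = 0x5D.
P[2]: S = E(K, 0x80) = 0x4C; 0xE5 ⊕ 0x4C = 0xA9.
P[3]: S = E(K, 0x4C) = 0x2A; 0x05 ⊕ 0x2A = 0x2F.
P[4]: S = E(K, 0x2A) = 0x19; 0xF7 ⊕ 0x19 = 0xEE.
Blocks that differ from the original plaintext: P[4].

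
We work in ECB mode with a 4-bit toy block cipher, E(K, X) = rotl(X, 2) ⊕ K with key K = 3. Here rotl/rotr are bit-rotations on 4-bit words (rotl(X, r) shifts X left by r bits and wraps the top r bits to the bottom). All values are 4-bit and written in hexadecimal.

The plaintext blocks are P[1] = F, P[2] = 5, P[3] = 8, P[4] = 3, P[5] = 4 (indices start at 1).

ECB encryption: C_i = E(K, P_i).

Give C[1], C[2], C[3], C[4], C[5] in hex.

C[1]: E(K, F) = C.
C[2]: E(K, 5) = 6.
C[3]: E(K, 8) = 1.
C[4]: E(K, 3) = F.
C[5]: E(K, 4) = 2.

C[1] = C, C[2] = 6, C[3] = 1, C[4] = F, C[5] = 2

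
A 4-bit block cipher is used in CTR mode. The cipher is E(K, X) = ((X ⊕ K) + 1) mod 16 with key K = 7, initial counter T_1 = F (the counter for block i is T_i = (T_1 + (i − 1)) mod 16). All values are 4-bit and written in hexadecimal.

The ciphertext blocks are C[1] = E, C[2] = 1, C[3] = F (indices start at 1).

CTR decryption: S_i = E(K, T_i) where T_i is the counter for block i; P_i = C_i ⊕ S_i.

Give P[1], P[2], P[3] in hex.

P[1]: T = F, S = E(K, T) = 9; E ⊕ 9 = 7.
P[2]: T = 0, S = E(K, T) = 8; 1 ⊕ 8 = 9.
P[3]: T = 1, S = E(K, T) = 7; F ⊕ 7 = 8.

P[1] = 7, P[2] = 9, P[3] = 8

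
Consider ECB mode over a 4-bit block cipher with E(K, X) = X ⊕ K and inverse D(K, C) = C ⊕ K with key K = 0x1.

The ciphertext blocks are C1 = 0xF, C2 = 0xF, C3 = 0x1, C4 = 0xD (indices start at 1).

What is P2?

P2 = 0xE

ECB decryption: P_i = D(K, C_i).
P2: D(K, 0xF) = 0xE.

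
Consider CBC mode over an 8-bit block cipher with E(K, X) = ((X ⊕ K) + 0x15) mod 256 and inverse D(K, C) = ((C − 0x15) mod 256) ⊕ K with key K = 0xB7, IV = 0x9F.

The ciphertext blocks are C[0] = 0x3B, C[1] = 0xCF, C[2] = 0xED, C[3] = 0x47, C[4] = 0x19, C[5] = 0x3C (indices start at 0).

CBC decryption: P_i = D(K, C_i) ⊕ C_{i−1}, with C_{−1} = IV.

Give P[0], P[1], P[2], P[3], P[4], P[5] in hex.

P[0]: D(K, 0x3B) = 0x91; 0x91 ⊕ 0x9F = 0x0E.
P[1]: D(K, 0xCF) = 0x0D; 0x0D ⊕ 0x3B = 0x36.
P[2]: D(K, 0xED) = 0x6F; 0x6F ⊕ 0xCF = 0xA0.
P[3]: D(K, 0x47) = 0x85; 0x85 ⊕ 0xED = 0x68.
P[4]: D(K, 0x19) = 0xB3; 0xB3 ⊕ 0x47 = 0xF4.
P[5]: D(K, 0x3C) = 0x90; 0x90 ⊕ 0x19 = 0x89.

P[0] = 0x0E, P[1] = 0x36, P[2] = 0xA0, P[3] = 0x68, P[4] = 0xF4, P[5] = 0x89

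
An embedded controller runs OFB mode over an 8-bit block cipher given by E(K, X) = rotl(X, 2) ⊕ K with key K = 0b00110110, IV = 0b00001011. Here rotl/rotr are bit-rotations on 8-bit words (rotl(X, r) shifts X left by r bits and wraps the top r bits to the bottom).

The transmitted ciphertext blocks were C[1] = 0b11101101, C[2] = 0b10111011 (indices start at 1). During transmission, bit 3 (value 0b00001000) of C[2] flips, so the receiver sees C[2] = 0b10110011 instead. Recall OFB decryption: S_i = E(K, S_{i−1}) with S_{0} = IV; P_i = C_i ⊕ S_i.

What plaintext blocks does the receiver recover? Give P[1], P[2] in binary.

Only C[2] changed, to 0b10110011. In OFB, a change in C_i flips the same bit in P_i only; the keystream is unaffected. Decrypting the received ciphertext:
P[1]: S = E(K, 0b00001011) = 0b00011010; 0b11101101 ⊕ 0b00011010 = 0b11110111.
P[2]: S = E(K, 0b00011010) = 0b01011110; 0b10110011 ⊕ 0b01011110 = 0b11101101.
Blocks that differ from the original plaintext: P[2].

P[1] = 0b11110111, P[2] = 0b11101101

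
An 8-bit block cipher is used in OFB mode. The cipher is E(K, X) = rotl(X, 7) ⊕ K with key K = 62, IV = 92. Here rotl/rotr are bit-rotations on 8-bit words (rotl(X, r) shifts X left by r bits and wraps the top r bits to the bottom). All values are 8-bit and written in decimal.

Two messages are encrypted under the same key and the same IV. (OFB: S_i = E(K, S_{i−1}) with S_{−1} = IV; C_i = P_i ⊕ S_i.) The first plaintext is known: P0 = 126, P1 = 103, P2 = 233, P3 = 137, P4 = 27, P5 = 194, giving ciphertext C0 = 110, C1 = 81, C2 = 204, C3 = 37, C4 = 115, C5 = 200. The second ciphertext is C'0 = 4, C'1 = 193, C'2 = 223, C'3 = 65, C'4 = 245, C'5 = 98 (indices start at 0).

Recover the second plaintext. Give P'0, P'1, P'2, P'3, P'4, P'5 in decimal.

In OFB with a reused IV, both messages share the same keystream S_i, so C_i ⊕ C'_i = P_i ⊕ P'_i and thus P'_i = P_i ⊕ C_i ⊕ C'_i.
P'0: 126 ⊕ 110 ⊕ 4 = 20.
P'1: 103 ⊕ 81 ⊕ 193 = 247.
P'2: 233 ⊕ 204 ⊕ 223 = 250.
P'3: 137 ⊕ 37 ⊕ 65 = 237.
P'4: 27 ⊕ 115 ⊕ 245 = 157.
P'5: 194 ⊕ 200 ⊕ 98 = 104.

P'0 = 20, P'1 = 247, P'2 = 250, P'3 = 237, P'4 = 157, P'5 = 104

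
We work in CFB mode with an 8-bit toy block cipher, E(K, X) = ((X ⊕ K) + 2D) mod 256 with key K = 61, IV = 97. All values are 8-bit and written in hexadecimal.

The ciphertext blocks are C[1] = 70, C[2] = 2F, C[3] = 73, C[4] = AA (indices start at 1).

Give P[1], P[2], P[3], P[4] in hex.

P[1] = 53, P[2] = 11, P[3] = 08, P[4] = 95

CFB decryption: P_i = C_i ⊕ E(K, C_{i−1}), with C_{0} = IV.
P[1]: E(K, 97) = 23; 70 ⊕ 23 = 53.
P[2]: E(K, 70) = 3E; 2F ⊕ 3E = 11.
P[3]: E(K, 2F) = 7B; 73 ⊕ 7B = 08.
P[4]: E(K, 73) = 3F; AA ⊕ 3F = 95.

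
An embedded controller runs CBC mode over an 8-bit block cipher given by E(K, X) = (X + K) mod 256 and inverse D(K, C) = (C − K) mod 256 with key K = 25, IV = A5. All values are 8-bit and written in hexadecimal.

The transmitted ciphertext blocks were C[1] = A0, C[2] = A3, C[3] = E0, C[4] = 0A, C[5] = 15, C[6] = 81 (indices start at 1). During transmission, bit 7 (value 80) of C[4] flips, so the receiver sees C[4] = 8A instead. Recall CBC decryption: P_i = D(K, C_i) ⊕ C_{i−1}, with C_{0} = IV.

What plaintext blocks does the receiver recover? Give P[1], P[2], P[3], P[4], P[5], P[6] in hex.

P[1] = DE, P[2] = DE, P[3] = 18, P[4] = 85, P[5] = 7A, P[6] = 49

Only C[4] changed, to 8A. In CBC, a change in C_i garbles P_i and flips the same bit in P_{i+1}. Decrypting the received ciphertext:
P[1]: D(K, A0) = 7B; 7B ⊕ A5 = DE.
P[2]: D(K, A3) = 7E; 7E ⊕ A0 = DE.
P[3]: D(K, E0) = BB; BB ⊕ A3 = 18.
P[4]: D(K, 8A) = 65; 65 ⊕ E0 = 85.
P[5]: D(K, 15) = F0; F0 ⊕ 8A = 7A.
P[6]: D(K, 81) = 5C; 5C ⊕ 15 = 49.
Blocks that differ from the original plaintext: P[4], P[5].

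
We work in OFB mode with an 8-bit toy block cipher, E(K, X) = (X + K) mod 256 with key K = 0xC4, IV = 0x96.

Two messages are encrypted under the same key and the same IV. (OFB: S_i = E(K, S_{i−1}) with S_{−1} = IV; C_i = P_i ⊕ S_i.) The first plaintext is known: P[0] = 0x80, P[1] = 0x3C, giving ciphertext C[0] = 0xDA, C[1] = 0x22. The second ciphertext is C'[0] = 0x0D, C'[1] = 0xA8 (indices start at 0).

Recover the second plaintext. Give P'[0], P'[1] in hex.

P'[0] = 0x57, P'[1] = 0xB6

In OFB with a reused IV, both messages share the same keystream S_i, so C_i ⊕ C'_i = P_i ⊕ P'_i and thus P'_i = P_i ⊕ C_i ⊕ C'_i.
P'[0]: 0x80 ⊕ 0xDA ⊕ 0x0D = 0x57.
P'[1]: 0x3C ⊕ 0x22 ⊕ 0xA8 = 0xB6.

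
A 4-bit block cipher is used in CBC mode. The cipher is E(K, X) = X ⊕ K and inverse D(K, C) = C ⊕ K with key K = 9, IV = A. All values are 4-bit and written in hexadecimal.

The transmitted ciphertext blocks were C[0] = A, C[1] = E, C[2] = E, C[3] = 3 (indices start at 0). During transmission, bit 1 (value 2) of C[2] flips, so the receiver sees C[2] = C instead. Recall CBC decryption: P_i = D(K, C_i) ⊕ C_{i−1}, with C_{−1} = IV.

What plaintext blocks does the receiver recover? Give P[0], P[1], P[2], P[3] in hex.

Only C[2] changed, to C. In CBC, a change in C_i garbles P_i and flips the same bit in P_{i+1}. Decrypting the received ciphertext:
P[0]: D(K, A) = 3; 3 ⊕ A = 9.
P[1]: D(K, E) = 7; 7 ⊕ A = D.
P[2]: D(K, C) = 5; 5 ⊕ E = B.
P[3]: D(K, 3) = A; A ⊕ C = 6.
Blocks that differ from the original plaintext: P[2], P[3].

P[0] = 9, P[1] = D, P[2] = B, P[3] = 6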